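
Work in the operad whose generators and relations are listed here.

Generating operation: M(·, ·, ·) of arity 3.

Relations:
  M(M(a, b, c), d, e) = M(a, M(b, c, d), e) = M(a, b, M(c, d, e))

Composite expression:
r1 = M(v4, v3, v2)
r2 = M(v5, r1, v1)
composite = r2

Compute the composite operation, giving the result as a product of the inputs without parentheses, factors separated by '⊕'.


v5 ⊕ v4 ⊕ v3 ⊕ v2 ⊕ v1

Key point: M is associative — brackets drop, the v-order remains.
M(v4, v3, v2) spells out as v4 ⊕ v3 ⊕ v2
M(v5, M(v4, v3, v2), v1) spells out as v5 ⊕ v4 ⊕ v3 ⊕ v2 ⊕ v1


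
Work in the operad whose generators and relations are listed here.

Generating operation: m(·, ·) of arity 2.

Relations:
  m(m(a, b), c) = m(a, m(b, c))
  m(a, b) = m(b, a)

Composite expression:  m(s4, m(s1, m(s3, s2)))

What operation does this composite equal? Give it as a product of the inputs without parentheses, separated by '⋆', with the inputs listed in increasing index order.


s1 ⋆ s2 ⋆ s3 ⋆ s4

With m associative and commutative, the s-input set is all that matters.
m(s3, s2) linearizes to s3 ⋆ s2
m(s1, m(s3, s2)) linearizes to s1 ⋆ s3 ⋆ s2
m(s4, m(s1, m(s3, s2))) linearizes to s4 ⋆ s1 ⋆ s3 ⋆ s2
commutativity sorts the factors: s1 ⋆ s2 ⋆ s3 ⋆ s4


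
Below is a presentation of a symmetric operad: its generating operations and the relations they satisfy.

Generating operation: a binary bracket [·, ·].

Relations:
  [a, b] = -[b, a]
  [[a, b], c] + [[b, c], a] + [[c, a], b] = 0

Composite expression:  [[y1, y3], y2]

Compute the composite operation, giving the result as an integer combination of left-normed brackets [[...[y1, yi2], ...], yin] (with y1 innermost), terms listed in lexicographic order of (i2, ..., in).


[[y1, y3], y2]


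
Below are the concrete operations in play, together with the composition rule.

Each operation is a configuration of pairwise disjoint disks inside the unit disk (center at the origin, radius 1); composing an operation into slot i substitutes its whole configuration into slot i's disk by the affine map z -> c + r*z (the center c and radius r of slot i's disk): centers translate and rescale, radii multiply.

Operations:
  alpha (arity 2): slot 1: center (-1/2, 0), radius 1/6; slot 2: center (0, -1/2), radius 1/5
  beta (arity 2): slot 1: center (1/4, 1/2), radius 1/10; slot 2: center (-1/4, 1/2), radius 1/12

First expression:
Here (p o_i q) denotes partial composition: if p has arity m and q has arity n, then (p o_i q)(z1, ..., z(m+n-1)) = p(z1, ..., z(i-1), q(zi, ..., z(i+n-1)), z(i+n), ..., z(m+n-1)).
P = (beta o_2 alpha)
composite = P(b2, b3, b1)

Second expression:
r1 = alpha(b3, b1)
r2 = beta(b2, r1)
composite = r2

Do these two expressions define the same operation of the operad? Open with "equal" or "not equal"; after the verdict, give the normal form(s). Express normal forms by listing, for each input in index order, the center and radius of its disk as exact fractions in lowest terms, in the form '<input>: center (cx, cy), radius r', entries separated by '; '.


Reducing the first expression gives b1: center (-1/4, 11/24), radius 1/60; b2: center (1/4, 1/2), radius 1/10; b3: center (-7/24, 1/2), radius 1/72
Reducing the second expression gives b1: center (-1/4, 11/24), radius 1/60; b2: center (1/4, 1/2), radius 1/10; b3: center (-7/24, 1/2), radius 1/72
The forms coincide; equal.

equal; the common form is b1: center (-1/4, 11/24), radius 1/60; b2: center (1/4, 1/2), radius 1/10; b3: center (-7/24, 1/2), radius 1/72


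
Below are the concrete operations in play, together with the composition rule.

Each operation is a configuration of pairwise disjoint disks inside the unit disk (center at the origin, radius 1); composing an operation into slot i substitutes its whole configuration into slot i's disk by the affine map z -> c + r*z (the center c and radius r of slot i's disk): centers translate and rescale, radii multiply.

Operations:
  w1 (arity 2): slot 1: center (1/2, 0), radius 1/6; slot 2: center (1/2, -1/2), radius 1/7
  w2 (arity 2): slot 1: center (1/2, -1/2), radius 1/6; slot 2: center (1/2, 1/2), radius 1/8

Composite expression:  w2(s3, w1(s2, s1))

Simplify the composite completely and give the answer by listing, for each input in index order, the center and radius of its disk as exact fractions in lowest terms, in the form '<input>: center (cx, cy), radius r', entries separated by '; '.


s1: center (9/16, 7/16), radius 1/56; s2: center (9/16, 1/2), radius 1/48; s3: center (1/2, -1/2), radius 1/6


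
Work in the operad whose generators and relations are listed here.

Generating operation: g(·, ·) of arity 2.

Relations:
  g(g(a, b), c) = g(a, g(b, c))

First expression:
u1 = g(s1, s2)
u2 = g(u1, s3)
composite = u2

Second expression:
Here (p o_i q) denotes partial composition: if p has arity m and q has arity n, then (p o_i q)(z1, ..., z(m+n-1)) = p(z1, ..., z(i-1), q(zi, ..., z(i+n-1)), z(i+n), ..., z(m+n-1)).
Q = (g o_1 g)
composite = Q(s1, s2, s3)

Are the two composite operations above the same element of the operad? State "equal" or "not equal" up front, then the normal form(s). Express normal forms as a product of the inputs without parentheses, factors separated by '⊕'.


Normal form of the first expression: s1 ⊕ s2 ⊕ s3
Normal form of the second expression: s1 ⊕ s2 ⊕ s3
One common form — equal.

equal; both compose to s1 ⊕ s2 ⊕ s3


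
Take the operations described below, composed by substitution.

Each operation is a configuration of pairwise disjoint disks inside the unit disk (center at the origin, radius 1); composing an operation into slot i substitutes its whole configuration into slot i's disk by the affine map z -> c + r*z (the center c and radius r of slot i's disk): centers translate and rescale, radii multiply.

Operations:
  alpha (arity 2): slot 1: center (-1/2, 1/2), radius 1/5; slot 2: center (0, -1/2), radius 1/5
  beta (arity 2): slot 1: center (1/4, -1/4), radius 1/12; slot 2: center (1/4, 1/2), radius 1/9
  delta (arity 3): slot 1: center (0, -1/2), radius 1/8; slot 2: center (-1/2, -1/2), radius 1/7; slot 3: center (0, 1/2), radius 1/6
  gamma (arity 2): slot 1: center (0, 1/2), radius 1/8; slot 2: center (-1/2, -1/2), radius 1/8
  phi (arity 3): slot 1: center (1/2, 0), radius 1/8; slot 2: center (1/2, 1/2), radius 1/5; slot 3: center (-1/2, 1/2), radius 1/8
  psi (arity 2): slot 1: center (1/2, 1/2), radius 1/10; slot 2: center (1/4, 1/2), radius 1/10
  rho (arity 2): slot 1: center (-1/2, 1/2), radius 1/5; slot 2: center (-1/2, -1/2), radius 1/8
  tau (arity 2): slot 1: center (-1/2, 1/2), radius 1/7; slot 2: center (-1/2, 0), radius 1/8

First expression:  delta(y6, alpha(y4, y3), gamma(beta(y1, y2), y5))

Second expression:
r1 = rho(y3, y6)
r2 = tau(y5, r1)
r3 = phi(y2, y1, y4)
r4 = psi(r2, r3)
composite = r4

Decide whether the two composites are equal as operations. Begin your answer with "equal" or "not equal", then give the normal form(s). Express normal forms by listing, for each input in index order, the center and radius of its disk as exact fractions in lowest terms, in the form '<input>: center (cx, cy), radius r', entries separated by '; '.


not equal; the first gives y1: center (1/192, 37/64), radius 1/576; y2: center (1/192, 19/32), radius 1/432; y3: center (-1/2, -4/7), radius 1/35; y4: center (-4/7, -3/7), radius 1/35; y5: center (-1/12, 5/12), radius 1/48; y6: center (0, -1/2), radius 1/8 and the second y1: center (3/10, 11/20), radius 1/50; y2: center (3/10, 1/2), radius 1/80; y3: center (71/160, 81/160), radius 1/400; y4: center (1/5, 11/20), radius 1/80; y5: center (9/20, 11/20), radius 1/70; y6: center (71/160, 79/160), radius 1/640

In normal form, the first expression is y1: center (1/192, 37/64), radius 1/576; y2: center (1/192, 19/32), radius 1/432; y3: center (-1/2, -4/7), radius 1/35; y4: center (-4/7, -3/7), radius 1/35; y5: center (-1/12, 5/12), radius 1/48; y6: center (0, -1/2), radius 1/8
In normal form, the second expression is y1: center (3/10, 11/20), radius 1/50; y2: center (3/10, 1/2), radius 1/80; y3: center (71/160, 81/160), radius 1/400; y4: center (1/5, 11/20), radius 1/80; y5: center (9/20, 11/20), radius 1/70; y6: center (71/160, 79/160), radius 1/640
The normal forms differ: not equal.


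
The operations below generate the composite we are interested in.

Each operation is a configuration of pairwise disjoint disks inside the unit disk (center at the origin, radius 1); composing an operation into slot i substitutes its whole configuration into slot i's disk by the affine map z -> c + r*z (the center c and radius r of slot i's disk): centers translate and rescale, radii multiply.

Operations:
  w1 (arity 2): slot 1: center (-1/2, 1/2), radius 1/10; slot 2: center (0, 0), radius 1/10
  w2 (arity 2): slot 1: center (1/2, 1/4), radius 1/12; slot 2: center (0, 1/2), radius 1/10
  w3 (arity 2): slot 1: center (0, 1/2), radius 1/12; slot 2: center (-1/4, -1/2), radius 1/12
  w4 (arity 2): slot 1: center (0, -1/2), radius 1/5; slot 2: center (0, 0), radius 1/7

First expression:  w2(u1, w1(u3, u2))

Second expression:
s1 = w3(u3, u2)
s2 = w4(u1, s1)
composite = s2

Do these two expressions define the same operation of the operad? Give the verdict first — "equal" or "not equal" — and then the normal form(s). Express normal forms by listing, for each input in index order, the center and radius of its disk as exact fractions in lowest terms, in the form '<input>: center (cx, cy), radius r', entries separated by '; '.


not equal; first: u1: center (1/2, 1/4), radius 1/12; u2: center (0, 1/2), radius 1/100; u3: center (-1/20, 11/20), radius 1/100; second: u1: center (0, -1/2), radius 1/5; u2: center (-1/28, -1/14), radius 1/84; u3: center (0, 1/14), radius 1/84

The first composite normalizes to u1: center (1/2, 1/4), radius 1/12; u2: center (0, 1/2), radius 1/100; u3: center (-1/20, 11/20), radius 1/100
The second composite normalizes to u1: center (0, -1/2), radius 1/5; u2: center (-1/28, -1/14), radius 1/84; u3: center (0, 1/14), radius 1/84
The forms do not match — not equal.


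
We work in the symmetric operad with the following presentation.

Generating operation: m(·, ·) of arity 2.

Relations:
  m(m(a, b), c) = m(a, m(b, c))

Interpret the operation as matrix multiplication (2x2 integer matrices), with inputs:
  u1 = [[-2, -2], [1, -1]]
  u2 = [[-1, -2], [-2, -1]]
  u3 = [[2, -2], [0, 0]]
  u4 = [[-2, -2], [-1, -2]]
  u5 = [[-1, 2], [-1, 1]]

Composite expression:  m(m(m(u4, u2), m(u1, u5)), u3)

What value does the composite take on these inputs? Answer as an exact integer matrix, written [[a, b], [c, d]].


[[48, -48], [40, -40]]

m(u4, u2) = [[6, 6], [5, 4]]
m(u1, u5) = [[4, -6], [0, 1]]
m(m(u4, u2), m(u1, u5)) = [[24, -30], [20, -26]]
m(m(m(u4, u2), m(u1, u5)), u3) = [[48, -48], [40, -40]]


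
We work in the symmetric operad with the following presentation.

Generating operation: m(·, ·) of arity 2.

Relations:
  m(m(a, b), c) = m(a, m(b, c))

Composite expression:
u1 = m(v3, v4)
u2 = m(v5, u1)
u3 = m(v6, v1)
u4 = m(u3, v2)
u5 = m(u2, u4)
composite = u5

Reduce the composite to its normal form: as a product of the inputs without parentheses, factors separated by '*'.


v5 * v3 * v4 * v6 * v1 * v2

Under associativity of m, the answer is the v's in reading order.
m(v3, v4) collapses to v3 * v4
m(v5, m(v3, v4)) collapses to v5 * v3 * v4
m(v6, v1) collapses to v6 * v1
m(m(v6, v1), v2) collapses to v6 * v1 * v2
m(m(v5, m(v3, v4)), m(m(v6, v1), v2)) collapses to v5 * v3 * v4 * v6 * v1 * v2


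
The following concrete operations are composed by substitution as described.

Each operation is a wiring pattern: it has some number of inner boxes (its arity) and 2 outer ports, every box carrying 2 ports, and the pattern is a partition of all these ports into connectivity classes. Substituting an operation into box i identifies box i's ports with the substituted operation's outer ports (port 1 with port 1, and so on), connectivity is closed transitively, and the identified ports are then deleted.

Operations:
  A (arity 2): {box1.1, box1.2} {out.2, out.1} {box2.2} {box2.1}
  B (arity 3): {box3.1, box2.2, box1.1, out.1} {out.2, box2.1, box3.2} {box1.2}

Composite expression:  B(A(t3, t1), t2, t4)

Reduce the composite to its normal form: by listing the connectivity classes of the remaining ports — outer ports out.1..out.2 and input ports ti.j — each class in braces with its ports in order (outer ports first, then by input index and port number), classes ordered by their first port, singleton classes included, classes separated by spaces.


{out.1, t2.2, t4.1} {out.2, t2.1, t4.2} {t1.1} {t1.2} {t3.1, t3.2}

After gluing at B, chains via deleted ports link the t-ports.
the subtree at A composes to {out.1, out.2} {t1.1} {t1.2} {t3.1, t3.2} on (t3, t1); out.j = own outer ports
the subtree at B composes to {out.1, t2.2, t4.1} {out.2, t2.1, t4.2} {t1.1} {t1.2} {t3.1, t3.2} on (t3, t1, t2, t4); out.j = own outer ports


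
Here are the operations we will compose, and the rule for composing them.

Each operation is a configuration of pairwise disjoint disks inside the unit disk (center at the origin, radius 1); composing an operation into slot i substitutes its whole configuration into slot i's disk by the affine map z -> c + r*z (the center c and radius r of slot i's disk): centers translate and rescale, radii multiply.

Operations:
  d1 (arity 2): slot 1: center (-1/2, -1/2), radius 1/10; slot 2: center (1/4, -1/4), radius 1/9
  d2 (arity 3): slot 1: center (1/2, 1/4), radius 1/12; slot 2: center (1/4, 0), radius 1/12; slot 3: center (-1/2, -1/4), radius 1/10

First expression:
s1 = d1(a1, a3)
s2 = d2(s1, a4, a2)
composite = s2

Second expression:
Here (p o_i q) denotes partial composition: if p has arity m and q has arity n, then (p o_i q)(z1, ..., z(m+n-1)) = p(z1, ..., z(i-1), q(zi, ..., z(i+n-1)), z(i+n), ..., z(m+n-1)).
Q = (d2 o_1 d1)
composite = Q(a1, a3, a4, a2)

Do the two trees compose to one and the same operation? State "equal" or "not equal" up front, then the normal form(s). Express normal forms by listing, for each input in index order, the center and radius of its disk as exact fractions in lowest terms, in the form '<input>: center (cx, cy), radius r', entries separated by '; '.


equal; the common form is a1: center (11/24, 5/24), radius 1/120; a2: center (-1/2, -1/4), radius 1/10; a3: center (25/48, 11/48), radius 1/108; a4: center (1/4, 0), radius 1/12


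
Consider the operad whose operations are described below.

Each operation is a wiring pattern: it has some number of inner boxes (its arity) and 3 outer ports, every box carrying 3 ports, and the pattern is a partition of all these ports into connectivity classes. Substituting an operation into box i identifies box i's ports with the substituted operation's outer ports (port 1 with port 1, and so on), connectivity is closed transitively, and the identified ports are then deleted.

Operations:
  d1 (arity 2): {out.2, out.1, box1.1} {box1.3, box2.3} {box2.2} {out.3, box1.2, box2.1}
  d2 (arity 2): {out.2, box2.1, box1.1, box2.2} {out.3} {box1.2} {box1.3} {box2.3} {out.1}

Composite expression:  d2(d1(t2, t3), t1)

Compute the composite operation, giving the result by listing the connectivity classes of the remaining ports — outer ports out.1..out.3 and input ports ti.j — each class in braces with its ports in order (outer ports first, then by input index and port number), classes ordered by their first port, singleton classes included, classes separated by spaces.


Treat the ports identified at d2 as solder joints: merge, then drop.
composing d1 on (t2, t3), with out.j its own outer ports: {out.1, out.2, t2.1} {out.3, t2.2, t3.1} {t2.3, t3.3} {t3.2}
composing d2 on (t2, t3, t1), with out.j its own outer ports: {out.1} {out.2, t1.1, t1.2, t2.1} {out.3} {t1.3} {t2.2, t3.1} {t2.3, t3.3} {t3.2}

{out.1} {out.2, t1.1, t1.2, t2.1} {out.3} {t1.3} {t2.2, t3.1} {t2.3, t3.3} {t3.2}


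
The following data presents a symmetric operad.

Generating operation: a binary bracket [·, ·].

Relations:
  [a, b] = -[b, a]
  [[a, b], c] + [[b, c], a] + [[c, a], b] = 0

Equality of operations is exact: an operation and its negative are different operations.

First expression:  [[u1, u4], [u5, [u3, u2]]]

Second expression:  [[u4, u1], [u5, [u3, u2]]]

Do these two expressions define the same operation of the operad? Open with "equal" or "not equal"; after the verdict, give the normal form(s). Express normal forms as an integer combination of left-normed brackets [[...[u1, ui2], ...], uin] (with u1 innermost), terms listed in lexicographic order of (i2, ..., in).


not equal — first [[[[u1, u4], u2], u3], u5] - [[[[u1, u4], u3], u2], u5] - [[[[u1, u4], u5], u2], u3] + [[[[u1, u4], u5], u3], u2], second -[[[[u1, u4], u2], u3], u5] + [[[[u1, u4], u3], u2], u5] + [[[[u1, u4], u5], u2], u3] - [[[[u1, u4], u5], u3], u2]

The first expression, normalized: [[[[u1, u4], u2], u3], u5] - [[[[u1, u4], u3], u2], u5] - [[[[u1, u4], u5], u2], u3] + [[[[u1, u4], u5], u3], u2]
The second expression, normalized: -[[[[u1, u4], u2], u3], u5] + [[[[u1, u4], u3], u2], u5] + [[[[u1, u4], u5], u2], u3] - [[[[u1, u4], u5], u3], u2]
The forms do not match — not equal.


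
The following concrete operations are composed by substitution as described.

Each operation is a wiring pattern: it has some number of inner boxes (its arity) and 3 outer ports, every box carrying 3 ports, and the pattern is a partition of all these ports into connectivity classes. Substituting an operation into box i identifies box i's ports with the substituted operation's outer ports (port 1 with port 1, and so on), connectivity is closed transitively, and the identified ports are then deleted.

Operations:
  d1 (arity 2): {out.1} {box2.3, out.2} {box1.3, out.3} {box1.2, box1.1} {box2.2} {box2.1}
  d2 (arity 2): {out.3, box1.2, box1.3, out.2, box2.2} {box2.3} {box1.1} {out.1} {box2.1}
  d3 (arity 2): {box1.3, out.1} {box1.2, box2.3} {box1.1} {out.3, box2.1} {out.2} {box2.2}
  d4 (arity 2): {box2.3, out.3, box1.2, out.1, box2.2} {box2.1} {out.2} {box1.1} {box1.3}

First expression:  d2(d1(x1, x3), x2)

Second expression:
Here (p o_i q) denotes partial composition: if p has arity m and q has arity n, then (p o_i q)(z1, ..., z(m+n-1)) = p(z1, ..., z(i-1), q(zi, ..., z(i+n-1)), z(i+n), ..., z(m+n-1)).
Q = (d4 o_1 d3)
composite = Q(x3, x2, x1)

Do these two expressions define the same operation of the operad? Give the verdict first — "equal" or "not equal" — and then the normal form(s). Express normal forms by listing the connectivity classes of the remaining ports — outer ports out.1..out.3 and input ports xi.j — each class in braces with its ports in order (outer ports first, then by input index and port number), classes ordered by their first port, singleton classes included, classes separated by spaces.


not equal; the first gives {out.1} {out.2, out.3, x1.3, x2.2, x3.3} {x1.1, x1.2} {x2.1} {x2.3} {x3.1} {x3.2} and the second {out.1, out.3, x1.2, x1.3} {out.2} {x1.1} {x2.1} {x2.2} {x2.3, x3.2} {x3.1} {x3.3}

The first expression, normalized: {out.1} {out.2, out.3, x1.3, x2.2, x3.3} {x1.1, x1.2} {x2.1} {x2.3} {x3.1} {x3.2}
The second expression, normalized: {out.1, out.3, x1.2, x1.3} {out.2} {x1.1} {x2.1} {x2.2} {x2.3, x3.2} {x3.1} {x3.3}
Different reductions; not equal.


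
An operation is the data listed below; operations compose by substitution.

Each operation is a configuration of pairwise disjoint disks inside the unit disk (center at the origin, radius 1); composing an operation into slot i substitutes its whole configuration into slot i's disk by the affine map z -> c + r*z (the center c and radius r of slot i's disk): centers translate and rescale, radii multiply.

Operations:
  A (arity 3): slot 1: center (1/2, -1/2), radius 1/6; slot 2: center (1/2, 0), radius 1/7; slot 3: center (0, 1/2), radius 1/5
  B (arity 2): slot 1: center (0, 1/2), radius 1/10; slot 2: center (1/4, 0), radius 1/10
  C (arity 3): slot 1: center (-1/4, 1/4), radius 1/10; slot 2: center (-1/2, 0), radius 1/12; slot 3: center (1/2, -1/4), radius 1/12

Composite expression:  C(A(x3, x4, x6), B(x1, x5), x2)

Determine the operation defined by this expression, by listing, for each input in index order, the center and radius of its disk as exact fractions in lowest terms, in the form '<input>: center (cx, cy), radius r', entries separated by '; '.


x1: center (-1/2, 1/24), radius 1/120; x2: center (1/2, -1/4), radius 1/12; x3: center (-1/5, 1/5), radius 1/60; x4: center (-1/5, 1/4), radius 1/70; x5: center (-23/48, 0), radius 1/120; x6: center (-1/4, 3/10), radius 1/50

Each x-disk chains the slot maps above it in C; radii multiply.
for x3, the 2-step affine chain lands on center (-1/5, 1/5), radius 1/60
for x4, the 2-step affine chain lands on center (-1/5, 1/4), radius 1/70
for x6, the 2-step affine chain lands on center (-1/4, 3/10), radius 1/50
for x1, the 2-step affine chain lands on center (-1/2, 1/24), radius 1/120
for x5, the 2-step affine chain lands on center (-23/48, 0), radius 1/120
for x2, the 1-step affine chain lands on center (1/2, -1/4), radius 1/12


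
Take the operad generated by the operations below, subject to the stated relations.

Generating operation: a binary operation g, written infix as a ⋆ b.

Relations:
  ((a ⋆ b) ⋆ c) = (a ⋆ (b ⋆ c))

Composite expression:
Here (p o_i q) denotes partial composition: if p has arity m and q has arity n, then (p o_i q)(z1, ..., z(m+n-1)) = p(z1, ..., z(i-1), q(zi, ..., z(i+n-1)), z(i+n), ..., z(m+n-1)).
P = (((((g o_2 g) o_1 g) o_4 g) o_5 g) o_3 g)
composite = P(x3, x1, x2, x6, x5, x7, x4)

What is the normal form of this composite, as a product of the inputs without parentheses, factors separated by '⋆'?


x3 ⋆ x1 ⋆ x2 ⋆ x6 ⋆ x5 ⋆ x7 ⋆ x4


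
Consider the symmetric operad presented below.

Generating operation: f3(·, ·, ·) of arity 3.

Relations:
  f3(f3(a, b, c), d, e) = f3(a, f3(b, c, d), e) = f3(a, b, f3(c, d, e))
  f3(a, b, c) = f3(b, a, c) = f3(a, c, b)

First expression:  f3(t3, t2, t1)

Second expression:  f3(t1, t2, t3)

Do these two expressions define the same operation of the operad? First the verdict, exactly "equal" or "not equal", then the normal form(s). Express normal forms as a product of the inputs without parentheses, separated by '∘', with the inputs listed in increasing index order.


Normal form of the first expression: t1 ∘ t2 ∘ t3
Normal form of the second expression: t1 ∘ t2 ∘ t3
One common form — equal.

equal: each reduces to t1 ∘ t2 ∘ t3


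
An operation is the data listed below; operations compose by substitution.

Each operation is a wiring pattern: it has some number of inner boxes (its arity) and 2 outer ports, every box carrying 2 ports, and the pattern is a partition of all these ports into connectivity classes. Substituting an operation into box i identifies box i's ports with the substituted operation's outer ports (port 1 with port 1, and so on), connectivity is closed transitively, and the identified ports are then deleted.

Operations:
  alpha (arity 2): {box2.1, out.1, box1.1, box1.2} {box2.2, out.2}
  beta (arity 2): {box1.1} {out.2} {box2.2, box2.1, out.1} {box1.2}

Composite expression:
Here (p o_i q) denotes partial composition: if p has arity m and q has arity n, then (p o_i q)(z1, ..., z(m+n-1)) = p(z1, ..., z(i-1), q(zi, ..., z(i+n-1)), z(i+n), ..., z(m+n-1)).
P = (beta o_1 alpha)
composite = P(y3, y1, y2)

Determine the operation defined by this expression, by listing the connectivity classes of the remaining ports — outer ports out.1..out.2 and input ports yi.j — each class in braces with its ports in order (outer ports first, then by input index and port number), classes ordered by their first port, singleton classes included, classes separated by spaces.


{out.1, y2.1, y2.2} {out.2} {y1.1, y3.1, y3.2} {y1.2}


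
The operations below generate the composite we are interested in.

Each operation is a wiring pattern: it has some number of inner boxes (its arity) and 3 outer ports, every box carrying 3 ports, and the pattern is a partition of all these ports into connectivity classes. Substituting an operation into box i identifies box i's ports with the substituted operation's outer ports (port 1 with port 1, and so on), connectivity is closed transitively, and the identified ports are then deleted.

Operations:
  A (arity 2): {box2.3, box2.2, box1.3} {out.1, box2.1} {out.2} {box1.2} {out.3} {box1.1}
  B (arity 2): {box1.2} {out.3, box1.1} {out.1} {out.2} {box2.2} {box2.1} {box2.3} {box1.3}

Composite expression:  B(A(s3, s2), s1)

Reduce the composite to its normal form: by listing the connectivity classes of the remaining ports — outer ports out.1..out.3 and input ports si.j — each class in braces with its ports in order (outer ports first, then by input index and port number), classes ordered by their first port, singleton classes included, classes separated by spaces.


Connectivity passes through glued B-boundaries; trace each wire chain.
after A, the pattern on (s3, s2) reads {out.1, s2.1} {out.2} {out.3} {s2.2, s2.3, s3.3} {s3.1} {s3.2} (out.j = its outer ports)
after B, the pattern on (s3, s2, s1) reads {out.1} {out.2} {out.3, s2.1} {s1.1} {s1.2} {s1.3} {s2.2, s2.3, s3.3} {s3.1} {s3.2} (out.j = its outer ports)

{out.1} {out.2} {out.3, s2.1} {s1.1} {s1.2} {s1.3} {s2.2, s2.3, s3.3} {s3.1} {s3.2}


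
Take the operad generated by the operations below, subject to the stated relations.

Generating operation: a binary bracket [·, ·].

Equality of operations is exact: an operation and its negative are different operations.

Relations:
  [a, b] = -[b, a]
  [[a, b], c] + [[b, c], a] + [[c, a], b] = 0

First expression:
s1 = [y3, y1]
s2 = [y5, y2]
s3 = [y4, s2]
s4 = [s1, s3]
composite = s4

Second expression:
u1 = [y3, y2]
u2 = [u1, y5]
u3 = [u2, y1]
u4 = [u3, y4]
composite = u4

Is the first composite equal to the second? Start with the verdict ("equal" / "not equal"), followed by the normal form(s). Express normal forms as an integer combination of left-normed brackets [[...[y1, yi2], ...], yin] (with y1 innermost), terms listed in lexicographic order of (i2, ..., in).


Normal form of the first expression: -[[[[y1, y3], y2], y5], y4] + [[[[y1, y3], y4], y2], y5] - [[[[y1, y3], y4], y5], y2] + [[[[y1, y3], y5], y2], y4]
Normal form of the second expression: [[[[y1, y2], y3], y5], y4] - [[[[y1, y3], y2], y5], y4] - [[[[y1, y5], y2], y3], y4] + [[[[y1, y5], y3], y2], y4]
Different reductions; not equal.

not equal — first -[[[[y1, y3], y2], y5], y4] + [[[[y1, y3], y4], y2], y5] - [[[[y1, y3], y4], y5], y2] + [[[[y1, y3], y5], y2], y4], second [[[[y1, y2], y3], y5], y4] - [[[[y1, y3], y2], y5], y4] - [[[[y1, y5], y2], y3], y4] + [[[[y1, y5], y3], y2], y4]


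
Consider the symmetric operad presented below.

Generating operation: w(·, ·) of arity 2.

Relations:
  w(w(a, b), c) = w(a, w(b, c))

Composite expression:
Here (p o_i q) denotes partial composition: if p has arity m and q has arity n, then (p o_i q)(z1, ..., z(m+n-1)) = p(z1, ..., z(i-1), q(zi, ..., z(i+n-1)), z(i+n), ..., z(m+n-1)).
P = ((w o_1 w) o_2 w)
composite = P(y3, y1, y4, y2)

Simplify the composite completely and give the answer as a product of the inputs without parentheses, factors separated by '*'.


Key point: w is associative — brackets drop, the y-order remains.
w(y1, y4) spells out as y1 * y4
w(y3, w(y1, y4)) spells out as y3 * y1 * y4
w(w(y3, w(y1, y4)), y2) spells out as y3 * y1 * y4 * y2

y3 * y1 * y4 * y2


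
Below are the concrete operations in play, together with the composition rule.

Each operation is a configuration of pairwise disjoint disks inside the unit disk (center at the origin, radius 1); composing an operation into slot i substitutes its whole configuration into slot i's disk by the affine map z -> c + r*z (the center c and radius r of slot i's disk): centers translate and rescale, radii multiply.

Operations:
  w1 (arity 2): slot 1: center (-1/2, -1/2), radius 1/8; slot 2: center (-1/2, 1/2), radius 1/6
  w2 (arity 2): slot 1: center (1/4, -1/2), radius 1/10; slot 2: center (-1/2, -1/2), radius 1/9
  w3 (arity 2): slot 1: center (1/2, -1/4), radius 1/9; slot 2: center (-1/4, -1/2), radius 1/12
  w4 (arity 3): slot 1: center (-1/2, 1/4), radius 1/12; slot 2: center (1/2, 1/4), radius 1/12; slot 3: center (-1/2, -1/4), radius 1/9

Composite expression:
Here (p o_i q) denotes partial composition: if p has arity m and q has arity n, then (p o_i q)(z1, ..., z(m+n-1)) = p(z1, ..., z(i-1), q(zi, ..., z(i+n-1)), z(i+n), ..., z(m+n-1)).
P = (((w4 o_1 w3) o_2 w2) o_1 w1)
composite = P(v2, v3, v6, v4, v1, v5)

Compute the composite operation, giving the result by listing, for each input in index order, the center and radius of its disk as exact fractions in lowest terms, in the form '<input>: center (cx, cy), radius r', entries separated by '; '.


v1: center (1/2, 1/4), radius 1/12; v2: center (-25/54, 97/432), radius 1/864; v3: center (-25/54, 101/432), radius 1/648; v4: center (-151/288, 59/288), radius 1/1296; v5: center (-1/2, -1/4), radius 1/9; v6: center (-299/576, 59/288), radius 1/1440

Nesting under w4 composes maps z -> c + r*z down each v-path.
v2 passes through 3 substitutions, ending at center (-25/54, 97/432), radius 1/864
v3 passes through 3 substitutions, ending at center (-25/54, 101/432), radius 1/648
v6 passes through 3 substitutions, ending at center (-299/576, 59/288), radius 1/1440
v4 passes through 3 substitutions, ending at center (-151/288, 59/288), radius 1/1296
v1 passes through 1 substitution, ending at center (1/2, 1/4), radius 1/12
v5 passes through 1 substitution, ending at center (-1/2, -1/4), radius 1/9


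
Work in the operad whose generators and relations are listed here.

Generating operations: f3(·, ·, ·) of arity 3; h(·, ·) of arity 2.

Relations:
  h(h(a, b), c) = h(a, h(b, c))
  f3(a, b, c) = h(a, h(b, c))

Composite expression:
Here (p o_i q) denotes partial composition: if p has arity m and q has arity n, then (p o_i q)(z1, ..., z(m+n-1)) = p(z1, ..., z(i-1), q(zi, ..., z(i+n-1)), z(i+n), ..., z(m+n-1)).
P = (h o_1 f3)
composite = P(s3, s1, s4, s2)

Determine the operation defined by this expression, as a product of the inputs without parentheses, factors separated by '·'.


s3 · s1 · s4 · s2

Associativity of h dissolves the nesting; only the s-input order survives.
f3(s3, s1, s4) spells out as s3 · s1 · s4
h(f3(s3, s1, s4), s2) spells out as s3 · s1 · s4 · s2


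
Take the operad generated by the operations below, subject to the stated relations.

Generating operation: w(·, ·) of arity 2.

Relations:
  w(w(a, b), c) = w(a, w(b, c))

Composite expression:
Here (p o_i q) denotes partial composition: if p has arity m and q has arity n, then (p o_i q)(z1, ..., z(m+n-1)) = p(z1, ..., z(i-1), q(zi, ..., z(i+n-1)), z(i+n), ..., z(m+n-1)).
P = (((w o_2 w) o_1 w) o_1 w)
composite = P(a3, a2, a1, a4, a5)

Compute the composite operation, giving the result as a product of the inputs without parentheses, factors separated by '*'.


a3 * a2 * a1 * a4 * a5


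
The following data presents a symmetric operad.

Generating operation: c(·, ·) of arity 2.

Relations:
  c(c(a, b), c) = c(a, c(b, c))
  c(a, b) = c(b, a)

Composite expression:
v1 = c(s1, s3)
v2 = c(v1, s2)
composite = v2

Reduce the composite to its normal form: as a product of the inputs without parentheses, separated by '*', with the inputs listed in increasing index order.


s1 * s2 * s3

Any arrangement under c is one operation, so sort the s-inputs.
c(s1, s3) flattens to s1 * s3
c(c(s1, s3), s2) flattens to s1 * s3 * s2
commutativity sorts the factors: s1 * s2 * s3


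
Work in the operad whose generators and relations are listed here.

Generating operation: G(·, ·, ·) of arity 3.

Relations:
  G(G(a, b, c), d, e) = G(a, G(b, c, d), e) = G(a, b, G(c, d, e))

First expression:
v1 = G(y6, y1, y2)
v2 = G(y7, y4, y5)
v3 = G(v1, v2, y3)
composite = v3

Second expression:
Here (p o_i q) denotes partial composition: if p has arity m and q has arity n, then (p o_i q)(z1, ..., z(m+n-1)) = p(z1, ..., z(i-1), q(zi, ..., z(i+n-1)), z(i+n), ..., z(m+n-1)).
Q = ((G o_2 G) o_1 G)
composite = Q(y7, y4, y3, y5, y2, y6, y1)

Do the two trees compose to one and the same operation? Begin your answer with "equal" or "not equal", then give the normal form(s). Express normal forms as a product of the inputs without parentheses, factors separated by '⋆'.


not equal — first y6 ⋆ y1 ⋆ y2 ⋆ y7 ⋆ y4 ⋆ y5 ⋆ y3, second y7 ⋆ y4 ⋆ y3 ⋆ y5 ⋆ y2 ⋆ y6 ⋆ y1

Reducing the first expression gives y6 ⋆ y1 ⋆ y2 ⋆ y7 ⋆ y4 ⋆ y5 ⋆ y3
Reducing the second expression gives y7 ⋆ y4 ⋆ y3 ⋆ y5 ⋆ y2 ⋆ y6 ⋆ y1
Distinct normal forms: not equal.


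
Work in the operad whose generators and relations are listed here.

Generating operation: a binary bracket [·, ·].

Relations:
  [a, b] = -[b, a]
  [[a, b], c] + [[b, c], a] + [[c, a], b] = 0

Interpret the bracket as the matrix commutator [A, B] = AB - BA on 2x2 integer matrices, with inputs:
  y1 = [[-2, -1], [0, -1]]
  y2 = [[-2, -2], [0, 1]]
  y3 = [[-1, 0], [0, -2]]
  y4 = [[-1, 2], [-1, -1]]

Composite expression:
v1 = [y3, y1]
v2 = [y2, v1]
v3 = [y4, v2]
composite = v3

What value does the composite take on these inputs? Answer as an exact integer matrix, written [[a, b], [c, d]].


[y3, y1] = [[0, -1], [0, 0]]
[y2, [y3, y1]] = [[0, 3], [0, 0]]
[y4, [y2, [y3, y1]]] = [[3, 0], [0, -3]]

[[3, 0], [0, -3]]


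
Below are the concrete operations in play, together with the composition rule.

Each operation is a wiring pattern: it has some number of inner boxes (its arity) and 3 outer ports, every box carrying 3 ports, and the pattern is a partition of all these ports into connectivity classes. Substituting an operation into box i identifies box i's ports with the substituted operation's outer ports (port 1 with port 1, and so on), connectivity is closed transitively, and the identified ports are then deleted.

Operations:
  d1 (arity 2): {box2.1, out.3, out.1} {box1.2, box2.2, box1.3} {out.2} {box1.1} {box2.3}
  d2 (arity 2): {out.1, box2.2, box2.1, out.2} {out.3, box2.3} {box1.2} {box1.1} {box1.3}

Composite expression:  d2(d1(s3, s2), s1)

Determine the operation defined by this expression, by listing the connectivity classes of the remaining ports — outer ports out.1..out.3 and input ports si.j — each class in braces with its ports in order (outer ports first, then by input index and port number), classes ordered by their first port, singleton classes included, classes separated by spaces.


{out.1, out.2, s1.1, s1.2} {out.3, s1.3} {s2.1} {s2.2, s3.2, s3.3} {s2.3} {s3.1}


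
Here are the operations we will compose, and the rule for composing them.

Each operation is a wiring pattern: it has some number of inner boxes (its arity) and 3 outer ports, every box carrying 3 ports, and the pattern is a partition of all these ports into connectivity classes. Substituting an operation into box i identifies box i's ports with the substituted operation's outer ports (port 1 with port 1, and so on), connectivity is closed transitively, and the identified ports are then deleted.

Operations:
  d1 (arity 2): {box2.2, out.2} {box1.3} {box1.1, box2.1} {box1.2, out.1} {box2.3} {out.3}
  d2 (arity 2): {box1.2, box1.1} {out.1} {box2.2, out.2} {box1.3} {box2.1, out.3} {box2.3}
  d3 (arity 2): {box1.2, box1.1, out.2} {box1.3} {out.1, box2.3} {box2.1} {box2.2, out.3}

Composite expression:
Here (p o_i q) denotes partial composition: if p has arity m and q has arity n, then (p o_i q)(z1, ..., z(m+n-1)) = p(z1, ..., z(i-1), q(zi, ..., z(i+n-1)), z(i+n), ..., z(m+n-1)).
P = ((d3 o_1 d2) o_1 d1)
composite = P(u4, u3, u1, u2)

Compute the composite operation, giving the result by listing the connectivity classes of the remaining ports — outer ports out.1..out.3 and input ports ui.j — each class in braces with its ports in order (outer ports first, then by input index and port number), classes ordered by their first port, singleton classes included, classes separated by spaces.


{out.1, u2.3} {out.2, u1.2} {out.3, u2.2} {u1.1} {u1.3} {u2.1} {u3.1, u4.1} {u3.2, u4.2} {u3.3} {u4.3}

Reachability decides: close wires over d3-identified ports.
the subtree at d1 composes to {out.1, u4.2} {out.2, u3.2} {out.3} {u3.1, u4.1} {u3.3} {u4.3} on (u4, u3); out.j = own outer ports
the subtree at d2 composes to {out.1} {out.2, u1.2} {out.3, u1.1} {u1.3} {u3.1, u4.1} {u3.2, u4.2} {u3.3} {u4.3} on (u4, u3, u1); out.j = own outer ports
the subtree at d3 composes to {out.1, u2.3} {out.2, u1.2} {out.3, u2.2} {u1.1} {u1.3} {u2.1} {u3.1, u4.1} {u3.2, u4.2} {u3.3} {u4.3} on (u4, u3, u1, u2); out.j = own outer ports


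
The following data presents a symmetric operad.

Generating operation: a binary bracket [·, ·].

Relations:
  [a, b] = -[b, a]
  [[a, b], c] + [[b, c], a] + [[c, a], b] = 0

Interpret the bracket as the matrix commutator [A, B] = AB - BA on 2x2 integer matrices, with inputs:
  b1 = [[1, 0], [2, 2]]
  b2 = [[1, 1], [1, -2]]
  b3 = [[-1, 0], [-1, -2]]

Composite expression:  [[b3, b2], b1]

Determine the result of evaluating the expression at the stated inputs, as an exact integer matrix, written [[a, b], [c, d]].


[[2, 1], [0, -2]]


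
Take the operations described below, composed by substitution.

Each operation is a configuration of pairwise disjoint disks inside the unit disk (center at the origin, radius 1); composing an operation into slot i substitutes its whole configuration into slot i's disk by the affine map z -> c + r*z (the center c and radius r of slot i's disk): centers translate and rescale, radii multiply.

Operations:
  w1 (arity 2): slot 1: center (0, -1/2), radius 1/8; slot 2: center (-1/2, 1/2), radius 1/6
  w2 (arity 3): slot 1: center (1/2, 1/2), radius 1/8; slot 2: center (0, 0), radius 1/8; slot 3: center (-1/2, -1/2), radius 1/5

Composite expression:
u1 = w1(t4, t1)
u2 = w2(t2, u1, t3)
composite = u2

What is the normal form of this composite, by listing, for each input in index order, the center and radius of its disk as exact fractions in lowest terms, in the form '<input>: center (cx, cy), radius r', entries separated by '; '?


Only the slot chain above each t matters under w2; compose those maps.
input t2: composing its 1 substitution step yields center (1/2, 1/2), radius 1/8
input t4: composing its 2 substitution steps yields center (0, -1/16), radius 1/64
input t1: composing its 2 substitution steps yields center (-1/16, 1/16), radius 1/48
input t3: composing its 1 substitution step yields center (-1/2, -1/2), radius 1/5

t1: center (-1/16, 1/16), radius 1/48; t2: center (1/2, 1/2), radius 1/8; t3: center (-1/2, -1/2), radius 1/5; t4: center (0, -1/16), radius 1/64


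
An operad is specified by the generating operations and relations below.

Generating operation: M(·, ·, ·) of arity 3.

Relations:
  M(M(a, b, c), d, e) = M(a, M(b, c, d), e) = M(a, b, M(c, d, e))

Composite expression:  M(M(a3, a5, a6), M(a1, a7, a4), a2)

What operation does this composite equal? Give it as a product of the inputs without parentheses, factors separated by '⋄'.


Associativity of M dissolves the nesting; only the a-input order survives.
M(a3, a5, a6) collapses to a3 ⋄ a5 ⋄ a6
M(a1, a7, a4) collapses to a1 ⋄ a7 ⋄ a4
M(M(a3, a5, a6), M(a1, a7, a4), a2) collapses to a3 ⋄ a5 ⋄ a6 ⋄ a1 ⋄ a7 ⋄ a4 ⋄ a2

a3 ⋄ a5 ⋄ a6 ⋄ a1 ⋄ a7 ⋄ a4 ⋄ a2


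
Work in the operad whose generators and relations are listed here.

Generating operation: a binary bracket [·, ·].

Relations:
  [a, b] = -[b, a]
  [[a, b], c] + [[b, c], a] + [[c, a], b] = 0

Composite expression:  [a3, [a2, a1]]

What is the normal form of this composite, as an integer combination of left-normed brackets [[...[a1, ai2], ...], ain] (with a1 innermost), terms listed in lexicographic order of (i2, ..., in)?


In the tensor algebra, words opening a1 carry the a1-anchored form.
Composite bracket: [a3, [a2, a1]]
Each bracket splits as ab - ba, giving 4 signed words (2^2 = 4).
The a1-initial words carry the normal form:
  sign of a1a2a3 is +1, so it contributes +[[a1, a2], a3]

[[a1, a2], a3]


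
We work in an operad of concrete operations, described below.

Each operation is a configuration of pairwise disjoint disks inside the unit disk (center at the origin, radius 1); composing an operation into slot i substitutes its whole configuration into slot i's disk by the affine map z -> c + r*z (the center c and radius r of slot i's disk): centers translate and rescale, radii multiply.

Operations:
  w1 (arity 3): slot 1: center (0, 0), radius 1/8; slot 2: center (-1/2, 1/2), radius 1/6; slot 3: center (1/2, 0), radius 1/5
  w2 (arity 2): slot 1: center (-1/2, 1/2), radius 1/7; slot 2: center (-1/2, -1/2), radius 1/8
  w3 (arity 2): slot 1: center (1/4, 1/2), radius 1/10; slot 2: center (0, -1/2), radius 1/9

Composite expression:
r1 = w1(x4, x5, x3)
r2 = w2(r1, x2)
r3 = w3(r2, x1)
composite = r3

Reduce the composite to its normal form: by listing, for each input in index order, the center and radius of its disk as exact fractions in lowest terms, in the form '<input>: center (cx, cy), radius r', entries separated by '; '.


x1: center (0, -1/2), radius 1/9; x2: center (1/5, 9/20), radius 1/80; x3: center (29/140, 11/20), radius 1/350; x4: center (1/5, 11/20), radius 1/560; x5: center (27/140, 39/70), radius 1/420

Below w3, radii multiply path by path; the x-disk centers shift.
for x4, the 3-step affine chain lands on center (1/5, 11/20), radius 1/560
for x5, the 3-step affine chain lands on center (27/140, 39/70), radius 1/420
for x3, the 3-step affine chain lands on center (29/140, 11/20), radius 1/350
for x2, the 2-step affine chain lands on center (1/5, 9/20), radius 1/80
for x1, the 1-step affine chain lands on center (0, -1/2), radius 1/9
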